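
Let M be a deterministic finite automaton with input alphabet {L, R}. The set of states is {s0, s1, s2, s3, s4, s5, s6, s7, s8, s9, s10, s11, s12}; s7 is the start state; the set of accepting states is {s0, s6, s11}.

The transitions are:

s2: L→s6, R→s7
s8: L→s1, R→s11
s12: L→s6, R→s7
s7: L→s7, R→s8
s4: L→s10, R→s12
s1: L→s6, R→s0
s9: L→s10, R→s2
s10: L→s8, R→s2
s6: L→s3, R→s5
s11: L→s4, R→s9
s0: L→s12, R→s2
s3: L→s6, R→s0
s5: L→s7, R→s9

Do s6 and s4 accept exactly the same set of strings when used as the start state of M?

No

All states are reachable from the start state.
Initial partition by acceptance: {s0,s6,s11} | {s1,s2,s3,s4,s5,s7,s8,s9,s10,s12}.
On input L, block {s1,s2,s3,s4,s5,s7,s8,s9,s10,s12} splits into {s4,s5,s7,s8,s9,s10} and {s1,s2,s3,s12}.
Refine {s0,s6,s11} on symbol L: members go to different blocks, giving {s0,s6} and {s11}.
On input R, block {s0,s6} splits into {s0} and {s6}.
Split {s4,s5,s7,s8,s9,s10} by δ(·,L) → {s4,s5,s7,s9,s10} and {s8}.
On input L, block {s4,s5,s7,s9,s10} splits into {s4,s5,s7,s9} and {s10}.
On input L, block {s4,s5,s7,s9} splits into {s4,s9} and {s5,s7}.
Refine {s1,s2,s3,s12} on symbol R: members go to different blocks, giving {s1,s3} and {s2,s12}.
Refine {s5,s7} on symbol R: members go to different blocks, giving {s5} and {s7}.
Stable partition: {s0} | {s4,s9} | {s1,s3} | {s11} | {s6} | {s8} | {s10} | {s5} | {s2,s12} | {s7} — 10 equivalence classes.
s6 and s4 end up in different blocks, so they are distinguishable. For instance, the string 'ε' is accepted from only s6.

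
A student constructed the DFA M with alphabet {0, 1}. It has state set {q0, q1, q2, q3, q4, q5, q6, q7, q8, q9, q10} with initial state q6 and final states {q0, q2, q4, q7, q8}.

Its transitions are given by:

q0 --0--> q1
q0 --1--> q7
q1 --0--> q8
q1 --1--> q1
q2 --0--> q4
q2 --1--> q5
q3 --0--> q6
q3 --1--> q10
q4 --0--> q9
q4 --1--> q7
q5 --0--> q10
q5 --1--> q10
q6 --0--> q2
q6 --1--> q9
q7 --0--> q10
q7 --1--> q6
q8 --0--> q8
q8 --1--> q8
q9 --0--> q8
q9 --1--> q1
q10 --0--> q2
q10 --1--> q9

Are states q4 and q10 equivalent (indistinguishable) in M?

No

First remove the unreachable states {q0,q3}; 9 states remain.
P0 = {q2,q4,q7,q8} | {q1,q5,q6,q9,q10}.
Refine {q2,q4,q7,q8} on symbol 0: members go to different blocks, giving {q2,q8} and {q4,q7}.
Split {q2,q8} by δ(·,0) → {q2} and {q8}.
Refine {q1,q5,q6,q9,q10} on symbol 0: members go to different blocks, giving {q1,q9} and {q6,q10} and {q5}.
Refine {q4,q7} on symbol 0: members go to different blocks, giving {q4} and {q7}.
The partition is now stable with 7 blocks: {q2} | {q1,q9} | {q4} | {q8} | {q6,q10} | {q5} | {q7}.
q4 and q10 end up in different blocks, so they are distinguishable. For instance, the string 'ε' is accepted from only q4.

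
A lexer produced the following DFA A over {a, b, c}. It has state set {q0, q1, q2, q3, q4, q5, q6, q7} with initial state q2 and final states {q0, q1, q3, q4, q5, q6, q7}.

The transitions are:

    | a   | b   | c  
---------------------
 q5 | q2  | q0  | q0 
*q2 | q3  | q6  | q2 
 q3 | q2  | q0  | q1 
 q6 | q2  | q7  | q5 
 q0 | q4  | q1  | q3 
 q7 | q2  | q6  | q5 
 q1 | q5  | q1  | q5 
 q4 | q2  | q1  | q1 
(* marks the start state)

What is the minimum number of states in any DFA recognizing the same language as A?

4

Start with accepting vs non-accepting: {q0,q1,q3,q4,q5,q6,q7} | {q2}.
On input a, block {q0,q1,q3,q4,q5,q6,q7} splits into {q3,q4,q5,q6,q7} and {q0,q1}.
Split {q3,q4,q5,q6,q7} by δ(·,b) → {q3,q4,q5} and {q6,q7}.
Stable partition: {q3,q4,q5} | {q2} | {q0,q1} | {q6,q7} — 4 equivalence classes.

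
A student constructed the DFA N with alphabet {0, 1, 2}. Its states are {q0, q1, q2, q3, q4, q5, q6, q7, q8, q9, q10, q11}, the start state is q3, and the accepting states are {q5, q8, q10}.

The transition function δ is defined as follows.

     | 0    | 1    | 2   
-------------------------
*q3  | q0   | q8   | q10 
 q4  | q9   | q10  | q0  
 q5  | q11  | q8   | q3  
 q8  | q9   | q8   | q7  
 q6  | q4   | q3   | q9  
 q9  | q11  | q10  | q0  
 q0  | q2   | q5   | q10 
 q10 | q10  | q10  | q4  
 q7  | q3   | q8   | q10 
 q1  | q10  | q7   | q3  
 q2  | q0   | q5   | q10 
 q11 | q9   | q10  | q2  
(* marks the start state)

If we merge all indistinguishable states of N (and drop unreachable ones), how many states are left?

4

States {q1,q6} cannot be reached from the start state, so discard them.
Initial partition by acceptance: {q5,q8,q10} | {q0,q2,q3,q4,q7,q9,q11}.
Refine {q5,q8,q10} on symbol 0: members go to different blocks, giving {q5,q8} and {q10}.
Split {q0,q2,q3,q4,q7,q9,q11} by δ(·,1) → {q0,q2,q3,q7} and {q4,q9,q11}.
Stable partition: {q5,q8} | {q0,q2,q3,q7} | {q10} | {q4,q9,q11} — 4 equivalence classes.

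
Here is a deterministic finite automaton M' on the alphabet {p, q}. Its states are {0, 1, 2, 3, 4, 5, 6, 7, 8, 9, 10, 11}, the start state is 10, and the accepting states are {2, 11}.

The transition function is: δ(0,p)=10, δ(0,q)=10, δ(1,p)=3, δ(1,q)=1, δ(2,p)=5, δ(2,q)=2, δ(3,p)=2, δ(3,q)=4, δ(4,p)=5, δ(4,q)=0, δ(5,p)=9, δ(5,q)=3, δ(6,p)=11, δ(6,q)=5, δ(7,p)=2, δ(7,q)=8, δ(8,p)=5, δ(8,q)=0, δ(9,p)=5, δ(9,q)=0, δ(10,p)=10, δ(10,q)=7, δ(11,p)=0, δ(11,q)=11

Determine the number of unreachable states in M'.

No path from 10 leads to 1, 6, 11; the other 9 states are all reachable.

3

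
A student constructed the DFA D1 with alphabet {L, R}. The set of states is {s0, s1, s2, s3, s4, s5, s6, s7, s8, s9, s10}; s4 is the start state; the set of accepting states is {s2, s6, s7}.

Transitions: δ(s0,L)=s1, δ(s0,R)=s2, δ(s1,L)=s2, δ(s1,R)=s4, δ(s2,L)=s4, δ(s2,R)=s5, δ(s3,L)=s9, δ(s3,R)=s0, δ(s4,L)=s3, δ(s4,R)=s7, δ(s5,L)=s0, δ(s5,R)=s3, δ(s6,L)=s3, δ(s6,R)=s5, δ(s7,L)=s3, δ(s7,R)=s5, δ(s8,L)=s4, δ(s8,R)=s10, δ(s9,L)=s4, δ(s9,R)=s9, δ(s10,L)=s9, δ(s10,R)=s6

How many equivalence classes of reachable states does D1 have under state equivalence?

8

Reachable states from the start: {s0,s1,s2,s3,s4,s5,s7,s9}. Unreachable: {s6,s8,s10} — drop them.
Start with accepting vs non-accepting: {s2,s7} | {s0,s1,s3,s4,s5,s9}.
Split {s0,s1,s3,s4,s5,s9} by δ(·,L) → {s0,s3,s4,s5,s9} and {s1}.
On input L, block {s0,s3,s4,s5,s9} splits into {s3,s4,s5,s9} and {s0}.
Split {s3,s4,s5,s9} by δ(·,L) → {s3,s4,s9} and {s5}.
On input R, block {s3,s4,s9} splits into {s3} and {s4} and {s9}.
Split {s2,s7} by δ(·,L) → {s2} and {s7}.
The partition is now stable with 8 blocks: {s2} | {s3} | {s1} | {s0} | {s5} | {s4} | {s9} | {s7}.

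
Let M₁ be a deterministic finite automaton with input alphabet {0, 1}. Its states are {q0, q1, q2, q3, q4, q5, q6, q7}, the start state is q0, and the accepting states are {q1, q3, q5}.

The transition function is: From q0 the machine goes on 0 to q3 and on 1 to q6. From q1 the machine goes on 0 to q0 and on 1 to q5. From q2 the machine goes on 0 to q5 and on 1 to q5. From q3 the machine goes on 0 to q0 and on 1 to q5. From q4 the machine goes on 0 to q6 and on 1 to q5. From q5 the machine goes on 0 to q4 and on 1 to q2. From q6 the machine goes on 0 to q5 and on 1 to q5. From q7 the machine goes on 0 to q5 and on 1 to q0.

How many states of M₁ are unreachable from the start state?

2

BFS from q0 reaches {q0, q2, q3, q4, q5, q6}; the 2 state(s) q1, q7 are never visited.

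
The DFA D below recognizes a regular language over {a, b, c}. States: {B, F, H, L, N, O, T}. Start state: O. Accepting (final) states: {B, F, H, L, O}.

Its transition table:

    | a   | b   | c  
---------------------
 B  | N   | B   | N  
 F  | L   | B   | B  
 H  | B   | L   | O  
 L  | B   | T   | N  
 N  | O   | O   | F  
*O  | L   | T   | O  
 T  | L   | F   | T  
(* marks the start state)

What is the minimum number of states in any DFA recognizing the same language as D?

Reachable states from the start: {B,F,L,N,O,T}. Unreachable: {H} — drop them.
P0 = {B,F,L,O} | {N,T}.
On input a, block {B,F,L,O} splits into {F,L,O} and {B}.
Split {F,L,O} by δ(·,a) → {F,O} and {L}.
Split {F,O} by δ(·,b) → {O} and {F}.
Split {N,T} by δ(·,a) → {T} and {N}.
The partition is now stable with 6 blocks: {O} | {T} | {B} | {L} | {F} | {N}.

6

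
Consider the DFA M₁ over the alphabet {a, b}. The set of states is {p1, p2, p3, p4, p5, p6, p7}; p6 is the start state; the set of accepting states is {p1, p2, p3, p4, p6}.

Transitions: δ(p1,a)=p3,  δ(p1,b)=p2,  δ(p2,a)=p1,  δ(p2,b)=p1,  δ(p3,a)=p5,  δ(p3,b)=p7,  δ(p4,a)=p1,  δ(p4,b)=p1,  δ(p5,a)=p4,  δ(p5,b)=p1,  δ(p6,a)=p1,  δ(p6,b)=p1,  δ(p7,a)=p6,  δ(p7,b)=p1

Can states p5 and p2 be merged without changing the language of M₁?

No

Initial partition by acceptance: {p1,p2,p3,p4,p6} | {p5,p7}.
On input a, block {p1,p2,p3,p4,p6} splits into {p1,p2,p4,p6} and {p3}.
Refine {p1,p2,p4,p6} on symbol a: members go to different blocks, giving {p2,p4,p6} and {p1}.
Stable partition: {p2,p4,p6} | {p5,p7} | {p3} | {p1} — 4 equivalence classes.
p5 and p2 end up in different blocks, so they are distinguishable. For instance, the string 'ε' is accepted from only p2.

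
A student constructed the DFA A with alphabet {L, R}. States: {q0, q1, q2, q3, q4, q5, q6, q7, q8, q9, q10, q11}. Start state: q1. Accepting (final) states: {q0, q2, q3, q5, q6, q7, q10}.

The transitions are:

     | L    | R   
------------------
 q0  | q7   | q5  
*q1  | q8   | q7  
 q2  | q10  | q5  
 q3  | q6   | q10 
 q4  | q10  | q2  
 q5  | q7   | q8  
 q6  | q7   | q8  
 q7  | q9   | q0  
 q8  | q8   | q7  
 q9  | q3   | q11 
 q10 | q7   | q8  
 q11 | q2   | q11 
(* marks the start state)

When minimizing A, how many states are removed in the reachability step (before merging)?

BFS from q1 reaches {q0, q1, q2, q3, q5, q6, q7, q8, q9, q10, q11}; the 1 state(s) q4 are never visited.

1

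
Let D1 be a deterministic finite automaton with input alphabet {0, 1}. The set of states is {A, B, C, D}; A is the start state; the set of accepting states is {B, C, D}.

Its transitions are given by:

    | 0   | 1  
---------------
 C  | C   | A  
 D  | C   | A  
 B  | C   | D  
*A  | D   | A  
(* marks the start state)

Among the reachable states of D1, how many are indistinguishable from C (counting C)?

States {B} cannot be reached from the start state, so discard them.
P0 = {C,D} | {A}.
The partition is now stable with 2 blocks: {C,D} | {A}.
State C belongs to the block {C,D}, which has 2 states.

2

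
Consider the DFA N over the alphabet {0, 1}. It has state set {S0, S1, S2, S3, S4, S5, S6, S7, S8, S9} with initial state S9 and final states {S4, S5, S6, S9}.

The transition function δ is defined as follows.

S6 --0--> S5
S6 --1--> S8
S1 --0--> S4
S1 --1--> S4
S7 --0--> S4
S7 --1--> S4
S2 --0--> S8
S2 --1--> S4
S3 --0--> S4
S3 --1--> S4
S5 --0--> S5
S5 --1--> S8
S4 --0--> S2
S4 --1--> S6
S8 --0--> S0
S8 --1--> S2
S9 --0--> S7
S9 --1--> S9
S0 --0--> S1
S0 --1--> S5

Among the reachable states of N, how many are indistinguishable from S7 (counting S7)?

2

States {S3} cannot be reached from the start state, so discard them.
P0 = {S4,S5,S6,S9} | {S0,S1,S2,S7,S8}.
Split {S4,S5,S6,S9} by δ(·,0) → {S4,S9} and {S5,S6}.
Refine {S4,S9} on symbol 1: members go to different blocks, giving {S4} and {S9}.
Refine {S0,S1,S2,S7,S8} on symbol 0: members go to different blocks, giving {S0,S2,S8} and {S1,S7}.
On input 0, block {S0,S2,S8} splits into {S2,S8} and {S0}.
On input 0, block {S2,S8} splits into {S2} and {S8}.
The partition is now stable with 7 blocks: {S4} | {S2} | {S5,S6} | {S9} | {S1,S7} | {S0} | {S8}.
The equivalence class containing S7 is {S1,S7}, of size 2.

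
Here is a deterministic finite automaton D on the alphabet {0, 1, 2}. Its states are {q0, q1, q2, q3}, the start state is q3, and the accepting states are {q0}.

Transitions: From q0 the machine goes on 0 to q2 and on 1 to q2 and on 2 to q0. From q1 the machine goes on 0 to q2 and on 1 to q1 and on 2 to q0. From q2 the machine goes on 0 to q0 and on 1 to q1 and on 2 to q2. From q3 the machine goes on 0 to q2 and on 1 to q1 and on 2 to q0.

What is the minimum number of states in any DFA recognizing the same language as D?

All states are reachable from the start state.
Initial partition by acceptance: {q0} | {q1,q2,q3}.
Refine {q1,q2,q3} on symbol 0: members go to different blocks, giving {q1,q3} and {q2}.
No further refinement is possible. Final partition (3 blocks): {q0} | {q1,q3} | {q2}.

3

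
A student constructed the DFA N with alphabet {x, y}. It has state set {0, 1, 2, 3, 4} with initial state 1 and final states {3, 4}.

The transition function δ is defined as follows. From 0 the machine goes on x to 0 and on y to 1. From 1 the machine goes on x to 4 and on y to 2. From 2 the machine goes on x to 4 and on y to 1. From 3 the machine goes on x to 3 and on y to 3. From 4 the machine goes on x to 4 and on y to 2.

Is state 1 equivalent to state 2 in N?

Yes

First remove the unreachable states {0,3}; 3 states remain.
Start with accepting vs non-accepting: {4} | {1,2}.
Stable partition: {4} | {1,2} — 2 equivalence classes.
1 and 2 lie in the same block of the stable partition, so they are equivalent — no string distinguishes them.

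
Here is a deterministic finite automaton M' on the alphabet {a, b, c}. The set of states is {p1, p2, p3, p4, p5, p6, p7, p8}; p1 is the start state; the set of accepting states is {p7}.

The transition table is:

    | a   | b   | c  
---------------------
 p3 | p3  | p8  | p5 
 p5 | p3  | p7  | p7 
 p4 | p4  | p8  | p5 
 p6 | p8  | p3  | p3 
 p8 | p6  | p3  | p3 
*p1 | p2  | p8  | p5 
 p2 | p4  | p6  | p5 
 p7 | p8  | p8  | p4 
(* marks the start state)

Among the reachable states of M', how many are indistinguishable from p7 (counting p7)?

Every state is reachable, so we keep all 8.
P0 = {p7} | {p1,p2,p3,p4,p5,p6,p8}.
Split {p1,p2,p3,p4,p5,p6,p8} by δ(·,b) → {p1,p2,p3,p4,p6,p8} and {p5}.
Refine {p1,p2,p3,p4,p6,p8} on symbol c: members go to different blocks, giving {p1,p2,p3,p4} and {p6,p8}.
The partition is now stable with 4 blocks: {p7} | {p1,p2,p3,p4} | {p5} | {p6,p8}.
State p7 belongs to the block {p7}, which has 1 states.

1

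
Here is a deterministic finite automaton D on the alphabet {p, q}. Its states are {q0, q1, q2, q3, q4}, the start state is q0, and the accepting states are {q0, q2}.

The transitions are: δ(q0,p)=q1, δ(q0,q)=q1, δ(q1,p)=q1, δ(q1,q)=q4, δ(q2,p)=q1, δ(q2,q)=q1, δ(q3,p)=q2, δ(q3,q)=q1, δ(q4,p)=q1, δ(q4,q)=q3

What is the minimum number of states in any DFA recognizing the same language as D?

4

Initial partition by acceptance: {q0,q2} | {q1,q3,q4}.
On input p, block {q1,q3,q4} splits into {q1,q4} and {q3}.
Split {q1,q4} by δ(·,q) → {q1} and {q4}.
No further refinement is possible. Final partition (4 blocks): {q0,q2} | {q1} | {q3} | {q4}.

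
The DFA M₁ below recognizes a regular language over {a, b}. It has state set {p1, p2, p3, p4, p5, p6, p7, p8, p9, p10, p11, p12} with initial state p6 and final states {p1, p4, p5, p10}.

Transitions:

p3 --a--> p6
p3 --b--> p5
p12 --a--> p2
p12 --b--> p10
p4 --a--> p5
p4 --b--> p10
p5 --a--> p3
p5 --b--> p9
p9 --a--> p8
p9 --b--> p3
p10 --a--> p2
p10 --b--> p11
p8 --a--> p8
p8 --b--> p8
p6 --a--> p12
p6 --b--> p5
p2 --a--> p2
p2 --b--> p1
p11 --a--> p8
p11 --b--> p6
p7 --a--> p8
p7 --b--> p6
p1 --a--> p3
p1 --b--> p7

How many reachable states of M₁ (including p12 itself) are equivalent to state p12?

4

First remove the unreachable states {p4}; 11 states remain.
Initial partition by acceptance: {p1,p5,p10} | {p2,p3,p6,p7,p8,p9,p11,p12}.
On input b, block {p2,p3,p6,p7,p8,p9,p11,p12} splits into {p2,p3,p6,p12} and {p7,p8,p9,p11}.
Split {p7,p8,p9,p11} by δ(·,b) → {p7,p9,p11} and {p8}.
No further refinement is possible. Final partition (4 blocks): {p1,p5,p10} | {p2,p3,p6,p12} | {p7,p9,p11} | {p8}.
The equivalence class containing p12 is {p2,p3,p6,p12}, of size 4.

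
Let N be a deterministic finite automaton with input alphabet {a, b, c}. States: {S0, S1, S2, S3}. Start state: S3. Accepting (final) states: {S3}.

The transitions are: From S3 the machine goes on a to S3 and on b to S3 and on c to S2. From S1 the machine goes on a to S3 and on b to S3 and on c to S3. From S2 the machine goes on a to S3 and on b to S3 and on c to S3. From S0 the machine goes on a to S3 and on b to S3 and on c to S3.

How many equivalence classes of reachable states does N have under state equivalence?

Reachable states from the start: {S2,S3}. Unreachable: {S0,S1} — drop them.
Start with accepting vs non-accepting: {S3} | {S2}.
Stable partition: {S3} | {S2} — 2 equivalence classes.

2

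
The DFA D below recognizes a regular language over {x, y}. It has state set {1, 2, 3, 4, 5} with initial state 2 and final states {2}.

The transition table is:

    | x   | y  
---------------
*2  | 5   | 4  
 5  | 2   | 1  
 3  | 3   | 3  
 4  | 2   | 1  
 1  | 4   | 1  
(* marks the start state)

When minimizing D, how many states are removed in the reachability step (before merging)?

1

No path from 2 leads to 3; the other 4 states are all reachable.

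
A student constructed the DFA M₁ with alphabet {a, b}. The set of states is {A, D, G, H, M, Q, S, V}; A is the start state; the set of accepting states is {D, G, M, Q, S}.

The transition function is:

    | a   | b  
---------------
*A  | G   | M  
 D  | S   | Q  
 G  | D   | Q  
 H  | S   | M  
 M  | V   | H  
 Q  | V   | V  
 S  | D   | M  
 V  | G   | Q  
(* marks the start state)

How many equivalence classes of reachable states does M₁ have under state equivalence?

3

Every state is reachable, so we keep all 8.
P0 = {D,G,M,Q,S} | {A,H,V}.
Refine {D,G,M,Q,S} on symbol a: members go to different blocks, giving {D,G,S} and {M,Q}.
The partition is now stable with 3 blocks: {D,G,S} | {A,H,V} | {M,Q}.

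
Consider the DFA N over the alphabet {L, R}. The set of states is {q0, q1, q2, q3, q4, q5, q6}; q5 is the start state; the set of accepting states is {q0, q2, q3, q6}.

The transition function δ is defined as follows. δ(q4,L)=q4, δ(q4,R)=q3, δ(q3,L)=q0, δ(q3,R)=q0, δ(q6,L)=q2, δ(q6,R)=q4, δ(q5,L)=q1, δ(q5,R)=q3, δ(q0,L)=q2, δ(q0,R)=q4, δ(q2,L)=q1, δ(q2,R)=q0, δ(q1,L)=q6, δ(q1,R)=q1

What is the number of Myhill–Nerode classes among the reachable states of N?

6

All states are reachable from the start state.
P0 = {q0,q2,q3,q6} | {q1,q4,q5}.
Split {q0,q2,q3,q6} by δ(·,L) → {q0,q3,q6} and {q2}.
On input L, block {q0,q3,q6} splits into {q0,q6} and {q3}.
Split {q1,q4,q5} by δ(·,L) → {q4,q5} and {q1}.
Split {q4,q5} by δ(·,L) → {q4} and {q5}.
Stable partition: {q0,q6} | {q4} | {q2} | {q3} | {q1} | {q5} — 6 equivalence classes.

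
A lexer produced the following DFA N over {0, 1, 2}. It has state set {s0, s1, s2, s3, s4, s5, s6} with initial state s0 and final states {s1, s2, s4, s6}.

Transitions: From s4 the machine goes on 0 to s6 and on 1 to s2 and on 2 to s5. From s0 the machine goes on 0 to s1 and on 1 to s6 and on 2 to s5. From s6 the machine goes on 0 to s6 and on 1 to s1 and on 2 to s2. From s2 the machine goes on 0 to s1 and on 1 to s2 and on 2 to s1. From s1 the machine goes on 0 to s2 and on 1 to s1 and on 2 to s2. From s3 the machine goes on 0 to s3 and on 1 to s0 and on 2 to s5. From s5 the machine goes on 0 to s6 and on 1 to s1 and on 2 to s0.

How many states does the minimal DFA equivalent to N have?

2

States {s3,s4} cannot be reached from the start state, so discard them.
Start with accepting vs non-accepting: {s1,s2,s6} | {s0,s5}.
The partition is now stable with 2 blocks: {s1,s2,s6} | {s0,s5}.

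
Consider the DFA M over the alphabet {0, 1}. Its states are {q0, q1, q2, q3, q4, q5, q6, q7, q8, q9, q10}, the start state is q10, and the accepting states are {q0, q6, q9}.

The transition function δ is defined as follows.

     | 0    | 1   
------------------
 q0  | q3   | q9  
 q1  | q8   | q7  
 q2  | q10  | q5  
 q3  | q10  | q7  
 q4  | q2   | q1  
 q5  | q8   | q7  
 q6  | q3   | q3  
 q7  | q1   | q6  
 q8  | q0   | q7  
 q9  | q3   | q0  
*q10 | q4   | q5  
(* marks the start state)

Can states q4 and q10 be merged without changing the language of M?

Yes

All states are reachable from the start state.
Initial partition by acceptance: {q0,q6,q9} | {q1,q2,q3,q4,q5,q7,q8,q10}.
On input 1, block {q0,q6,q9} splits into {q0,q9} and {q6}.
Refine {q1,q2,q3,q4,q5,q7,q8,q10} on symbol 0: members go to different blocks, giving {q1,q2,q3,q4,q5,q7,q10} and {q8}.
Refine {q1,q2,q3,q4,q5,q7,q10} on symbol 0: members go to different blocks, giving {q2,q3,q4,q7,q10} and {q1,q5}.
Refine {q2,q3,q4,q7,q10} on symbol 0: members go to different blocks, giving {q2,q3,q4,q10} and {q7}.
On input 1, block {q2,q3,q4,q10} splits into {q2,q4,q10} and {q3}.
No further refinement is possible. Final partition (7 blocks): {q0,q9} | {q2,q4,q10} | {q6} | {q8} | {q1,q5} | {q7} | {q3}.
q4 and q10 lie in the same block of the stable partition, so they are equivalent — no string distinguishes them.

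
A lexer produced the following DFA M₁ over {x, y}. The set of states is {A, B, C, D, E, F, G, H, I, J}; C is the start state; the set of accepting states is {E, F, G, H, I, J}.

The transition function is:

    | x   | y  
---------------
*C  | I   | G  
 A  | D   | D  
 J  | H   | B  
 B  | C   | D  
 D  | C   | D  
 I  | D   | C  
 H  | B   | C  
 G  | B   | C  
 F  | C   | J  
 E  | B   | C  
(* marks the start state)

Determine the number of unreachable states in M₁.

No path from C leads to A, E, F, H, J; the other 5 states are all reachable.

5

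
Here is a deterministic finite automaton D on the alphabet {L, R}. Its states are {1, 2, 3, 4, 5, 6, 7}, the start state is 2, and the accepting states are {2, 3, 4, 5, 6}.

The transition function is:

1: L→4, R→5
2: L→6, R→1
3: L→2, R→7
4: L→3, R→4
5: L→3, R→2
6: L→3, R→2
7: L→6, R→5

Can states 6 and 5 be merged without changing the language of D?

All states are reachable from the start state.
Start with accepting vs non-accepting: {2,3,4,5,6} | {1,7}.
Refine {2,3,4,5,6} on symbol R: members go to different blocks, giving {4,5,6} and {2,3}.
Split {4,5,6} by δ(·,R) → {5,6} and {4}.
Split {1,7} by δ(·,L) → {1} and {7}.
Refine {2,3} on symbol L: members go to different blocks, giving {2} and {3}.
No further refinement is possible. Final partition (6 blocks): {5,6} | {1} | {2} | {4} | {7} | {3}.
6 and 5 lie in the same block of the stable partition, so they are equivalent — no string distinguishes them.

Yes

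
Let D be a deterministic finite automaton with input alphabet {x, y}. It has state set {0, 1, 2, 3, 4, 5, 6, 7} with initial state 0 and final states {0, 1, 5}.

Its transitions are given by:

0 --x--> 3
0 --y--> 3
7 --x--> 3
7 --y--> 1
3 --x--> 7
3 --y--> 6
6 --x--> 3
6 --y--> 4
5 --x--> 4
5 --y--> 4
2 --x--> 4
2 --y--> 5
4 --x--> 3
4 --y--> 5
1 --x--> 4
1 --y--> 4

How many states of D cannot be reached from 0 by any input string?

No path from 0 leads to 2; the other 7 states are all reachable.

1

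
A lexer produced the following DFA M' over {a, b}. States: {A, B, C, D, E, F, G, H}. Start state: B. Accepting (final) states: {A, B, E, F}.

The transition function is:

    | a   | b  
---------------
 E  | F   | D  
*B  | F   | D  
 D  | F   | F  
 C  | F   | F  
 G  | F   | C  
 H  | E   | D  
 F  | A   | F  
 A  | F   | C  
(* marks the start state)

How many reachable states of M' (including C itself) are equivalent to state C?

Reachable states from the start: {A,B,C,D,F}. Unreachable: {E,G,H} — drop them.
Initial partition by acceptance: {A,B,F} | {C,D}.
Split {A,B,F} by δ(·,b) → {A,B} and {F}.
No further refinement is possible. Final partition (3 blocks): {A,B} | {C,D} | {F}.
State C belongs to the block {C,D}, which has 2 states.

2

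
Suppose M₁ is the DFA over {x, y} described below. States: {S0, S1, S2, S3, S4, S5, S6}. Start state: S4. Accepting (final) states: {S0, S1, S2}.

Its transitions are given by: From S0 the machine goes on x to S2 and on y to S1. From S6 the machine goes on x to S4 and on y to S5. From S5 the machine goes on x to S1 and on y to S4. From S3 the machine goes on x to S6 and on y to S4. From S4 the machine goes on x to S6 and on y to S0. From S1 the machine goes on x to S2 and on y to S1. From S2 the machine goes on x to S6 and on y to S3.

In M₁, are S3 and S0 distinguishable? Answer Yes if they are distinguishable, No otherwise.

Yes

Initial partition by acceptance: {S0,S1,S2} | {S3,S4,S5,S6}.
On input x, block {S0,S1,S2} splits into {S0,S1} and {S2}.
Split {S3,S4,S5,S6} by δ(·,x) → {S3,S4,S6} and {S5}.
Refine {S3,S4,S6} on symbol y: members go to different blocks, giving {S3} and {S4} and {S6}.
No further refinement is possible. Final partition (6 blocks): {S0,S1} | {S3} | {S2} | {S5} | {S4} | {S6}.
S3 and S0 end up in different blocks, so they are distinguishable. For instance, the string 'ε' is accepted from only S0.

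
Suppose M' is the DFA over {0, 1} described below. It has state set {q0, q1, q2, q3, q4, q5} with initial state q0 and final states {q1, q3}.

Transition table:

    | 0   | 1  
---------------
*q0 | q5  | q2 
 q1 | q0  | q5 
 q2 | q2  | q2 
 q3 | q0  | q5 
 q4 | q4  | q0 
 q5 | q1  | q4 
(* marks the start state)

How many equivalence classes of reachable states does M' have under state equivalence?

States {q3} cannot be reached from the start state, so discard them.
P0 = {q1} | {q0,q2,q4,q5}.
Refine {q0,q2,q4,q5} on symbol 0: members go to different blocks, giving {q0,q2,q4} and {q5}.
On input 0, block {q0,q2,q4} splits into {q2,q4} and {q0}.
Split {q2,q4} by δ(·,1) → {q2} and {q4}.
Stable partition: {q1} | {q2} | {q5} | {q0} | {q4} — 5 equivalence classes.

5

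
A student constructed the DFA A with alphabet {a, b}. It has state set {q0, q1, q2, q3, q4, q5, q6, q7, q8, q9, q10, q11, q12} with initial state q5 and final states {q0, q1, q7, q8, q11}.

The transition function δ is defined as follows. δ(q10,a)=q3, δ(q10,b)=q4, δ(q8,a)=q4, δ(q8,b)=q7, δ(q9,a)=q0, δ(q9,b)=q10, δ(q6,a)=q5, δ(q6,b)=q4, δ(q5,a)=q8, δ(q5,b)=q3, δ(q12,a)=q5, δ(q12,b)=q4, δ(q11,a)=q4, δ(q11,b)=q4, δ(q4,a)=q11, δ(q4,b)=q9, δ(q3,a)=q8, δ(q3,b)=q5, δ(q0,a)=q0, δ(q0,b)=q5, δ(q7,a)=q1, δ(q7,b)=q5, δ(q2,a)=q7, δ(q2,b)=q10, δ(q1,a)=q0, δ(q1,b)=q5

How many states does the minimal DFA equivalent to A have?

First remove the unreachable states {q2,q6,q12}; 10 states remain.
P0 = {q0,q1,q7,q8,q11} | {q3,q4,q5,q9,q10}.
On input a, block {q0,q1,q7,q8,q11} splits into {q0,q1,q7} and {q8,q11}.
Split {q3,q4,q5,q9,q10} by δ(·,a) → {q3,q4,q5} and {q9} and {q10}.
Refine {q3,q4,q5} on symbol b: members go to different blocks, giving {q3,q5} and {q4}.
Split {q8,q11} by δ(·,b) → {q8} and {q11}.
Stable partition: {q0,q1,q7} | {q3,q5} | {q8} | {q9} | {q10} | {q4} | {q11} — 7 equivalence classes.

7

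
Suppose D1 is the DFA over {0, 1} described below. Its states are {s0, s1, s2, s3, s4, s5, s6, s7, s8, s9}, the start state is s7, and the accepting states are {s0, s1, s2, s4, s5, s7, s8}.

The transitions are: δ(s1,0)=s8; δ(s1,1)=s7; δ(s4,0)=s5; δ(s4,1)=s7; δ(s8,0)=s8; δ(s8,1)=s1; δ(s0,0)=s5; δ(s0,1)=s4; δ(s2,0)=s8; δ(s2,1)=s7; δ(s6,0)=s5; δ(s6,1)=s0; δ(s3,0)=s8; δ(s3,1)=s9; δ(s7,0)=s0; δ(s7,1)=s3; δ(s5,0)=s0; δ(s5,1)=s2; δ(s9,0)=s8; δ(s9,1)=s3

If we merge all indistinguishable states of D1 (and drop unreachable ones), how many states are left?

States {s6} cannot be reached from the start state, so discard them.
P0 = {s0,s1,s2,s4,s5,s7,s8} | {s3,s9}.
Refine {s0,s1,s2,s4,s5,s7,s8} on symbol 1: members go to different blocks, giving {s0,s1,s2,s4,s5,s8} and {s7}.
Split {s0,s1,s2,s4,s5,s8} by δ(·,1) → {s0,s5,s8} and {s1,s2,s4}.
The partition is now stable with 4 blocks: {s0,s5,s8} | {s3,s9} | {s7} | {s1,s2,s4}.

4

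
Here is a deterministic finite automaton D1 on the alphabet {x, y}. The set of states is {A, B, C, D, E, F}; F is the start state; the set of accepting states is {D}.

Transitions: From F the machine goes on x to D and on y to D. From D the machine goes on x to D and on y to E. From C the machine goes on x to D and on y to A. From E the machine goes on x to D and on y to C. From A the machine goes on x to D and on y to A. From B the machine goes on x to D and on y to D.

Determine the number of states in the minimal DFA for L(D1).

3

Reachable states from the start: {A,C,D,E,F}. Unreachable: {B} — drop them.
P0 = {D} | {A,C,E,F}.
Refine {A,C,E,F} on symbol y: members go to different blocks, giving {A,C,E} and {F}.
No further refinement is possible. Final partition (3 blocks): {D} | {A,C,E} | {F}.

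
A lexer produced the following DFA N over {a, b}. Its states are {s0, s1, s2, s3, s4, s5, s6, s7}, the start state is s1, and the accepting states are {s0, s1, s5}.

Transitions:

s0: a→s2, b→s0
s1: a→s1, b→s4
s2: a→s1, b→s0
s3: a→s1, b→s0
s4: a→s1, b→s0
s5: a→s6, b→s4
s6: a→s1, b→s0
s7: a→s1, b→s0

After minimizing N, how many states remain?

3

Reachable states from the start: {s0,s1,s2,s4}. Unreachable: {s3,s5,s6,s7} — drop them.
Start with accepting vs non-accepting: {s0,s1} | {s2,s4}.
Refine {s0,s1} on symbol a: members go to different blocks, giving {s0} and {s1}.
Stable partition: {s0} | {s2,s4} | {s1} — 3 equivalence classes.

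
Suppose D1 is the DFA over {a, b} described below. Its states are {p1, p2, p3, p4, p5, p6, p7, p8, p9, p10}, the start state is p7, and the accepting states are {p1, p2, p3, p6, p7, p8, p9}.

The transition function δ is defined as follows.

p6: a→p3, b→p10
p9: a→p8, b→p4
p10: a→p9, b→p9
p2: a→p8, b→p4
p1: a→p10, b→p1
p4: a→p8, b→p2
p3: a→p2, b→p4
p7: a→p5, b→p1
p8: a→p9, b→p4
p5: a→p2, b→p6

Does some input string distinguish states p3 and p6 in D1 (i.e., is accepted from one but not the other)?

No

Every state is reachable, so we keep all 10.
Initial partition by acceptance: {p1,p2,p3,p6,p7,p8,p9} | {p4,p5,p10}.
Refine {p1,p2,p3,p6,p7,p8,p9} on symbol a: members go to different blocks, giving {p2,p3,p6,p8,p9} and {p1,p7}.
The partition is now stable with 3 blocks: {p2,p3,p6,p8,p9} | {p4,p5,p10} | {p1,p7}.
p3 and p6 lie in the same block of the stable partition, so they are equivalent — no string distinguishes them.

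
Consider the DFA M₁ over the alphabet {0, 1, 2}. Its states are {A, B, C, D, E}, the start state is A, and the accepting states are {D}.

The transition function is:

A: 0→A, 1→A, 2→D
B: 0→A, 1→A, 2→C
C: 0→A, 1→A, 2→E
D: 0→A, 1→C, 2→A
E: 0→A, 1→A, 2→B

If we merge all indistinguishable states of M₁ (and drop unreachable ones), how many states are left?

All states are reachable from the start state.
P0 = {D} | {A,B,C,E}.
Split {A,B,C,E} by δ(·,2) → {B,C,E} and {A}.
No further refinement is possible. Final partition (3 blocks): {D} | {B,C,E} | {A}.

3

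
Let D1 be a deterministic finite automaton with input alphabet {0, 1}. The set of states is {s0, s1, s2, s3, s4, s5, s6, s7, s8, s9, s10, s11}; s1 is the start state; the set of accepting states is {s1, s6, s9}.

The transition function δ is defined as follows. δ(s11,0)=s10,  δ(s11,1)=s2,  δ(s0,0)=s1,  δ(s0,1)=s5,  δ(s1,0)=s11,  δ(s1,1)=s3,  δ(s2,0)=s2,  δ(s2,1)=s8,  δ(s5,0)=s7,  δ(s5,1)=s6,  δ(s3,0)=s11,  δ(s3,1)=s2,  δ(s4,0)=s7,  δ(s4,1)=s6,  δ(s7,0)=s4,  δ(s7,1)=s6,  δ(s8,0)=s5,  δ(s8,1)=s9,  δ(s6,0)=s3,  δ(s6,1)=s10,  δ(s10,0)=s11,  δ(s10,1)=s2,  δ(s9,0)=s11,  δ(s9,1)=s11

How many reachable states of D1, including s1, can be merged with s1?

3

First remove the unreachable states {s0}; 11 states remain.
Start with accepting vs non-accepting: {s1,s6,s9} | {s2,s3,s4,s5,s7,s8,s10,s11}.
Split {s2,s3,s4,s5,s7,s8,s10,s11} by δ(·,1) → {s2,s3,s10,s11} and {s4,s5,s7,s8}.
On input 1, block {s2,s3,s10,s11} splits into {s3,s10,s11} and {s2}.
The partition is now stable with 4 blocks: {s1,s6,s9} | {s3,s10,s11} | {s4,s5,s7,s8} | {s2}.
The equivalence class containing s1 is {s1,s6,s9}, of size 3.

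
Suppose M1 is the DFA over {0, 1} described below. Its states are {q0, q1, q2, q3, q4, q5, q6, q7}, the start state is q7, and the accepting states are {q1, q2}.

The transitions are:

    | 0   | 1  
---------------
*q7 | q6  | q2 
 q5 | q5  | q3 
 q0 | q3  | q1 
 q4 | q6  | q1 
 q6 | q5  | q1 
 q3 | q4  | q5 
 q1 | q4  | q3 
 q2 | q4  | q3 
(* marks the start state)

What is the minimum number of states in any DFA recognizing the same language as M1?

States {q0} cannot be reached from the start state, so discard them.
P0 = {q1,q2} | {q3,q4,q5,q6,q7}.
On input 1, block {q3,q4,q5,q6,q7} splits into {q4,q6,q7} and {q3,q5}.
Refine {q4,q6,q7} on symbol 0: members go to different blocks, giving {q4,q7} and {q6}.
Split {q3,q5} by δ(·,0) → {q3} and {q5}.
The partition is now stable with 5 blocks: {q1,q2} | {q4,q7} | {q3} | {q6} | {q5}.

5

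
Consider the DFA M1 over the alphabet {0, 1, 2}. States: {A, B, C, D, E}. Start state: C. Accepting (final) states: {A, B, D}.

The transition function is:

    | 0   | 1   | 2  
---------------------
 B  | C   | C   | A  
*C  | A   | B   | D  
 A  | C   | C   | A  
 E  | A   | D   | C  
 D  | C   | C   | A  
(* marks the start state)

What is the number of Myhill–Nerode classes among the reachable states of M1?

2

States {E} cannot be reached from the start state, so discard them.
Start with accepting vs non-accepting: {A,B,D} | {C}.
No further refinement is possible. Final partition (2 blocks): {A,B,D} | {C}.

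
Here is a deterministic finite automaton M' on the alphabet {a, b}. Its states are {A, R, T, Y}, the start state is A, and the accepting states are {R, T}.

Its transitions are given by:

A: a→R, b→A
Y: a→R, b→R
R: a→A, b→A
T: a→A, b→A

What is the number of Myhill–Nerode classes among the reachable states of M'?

States {T,Y} cannot be reached from the start state, so discard them.
P0 = {R} | {A}.
No further refinement is possible. Final partition (2 blocks): {R} | {A}.

2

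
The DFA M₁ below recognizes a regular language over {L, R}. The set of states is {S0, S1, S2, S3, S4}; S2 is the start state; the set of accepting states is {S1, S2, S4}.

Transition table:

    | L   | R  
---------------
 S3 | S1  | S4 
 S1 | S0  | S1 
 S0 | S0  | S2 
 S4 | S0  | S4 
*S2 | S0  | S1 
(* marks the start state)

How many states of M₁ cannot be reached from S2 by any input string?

BFS from S2 reaches {S0, S1, S2}; the 2 state(s) S3, S4 are never visited.

2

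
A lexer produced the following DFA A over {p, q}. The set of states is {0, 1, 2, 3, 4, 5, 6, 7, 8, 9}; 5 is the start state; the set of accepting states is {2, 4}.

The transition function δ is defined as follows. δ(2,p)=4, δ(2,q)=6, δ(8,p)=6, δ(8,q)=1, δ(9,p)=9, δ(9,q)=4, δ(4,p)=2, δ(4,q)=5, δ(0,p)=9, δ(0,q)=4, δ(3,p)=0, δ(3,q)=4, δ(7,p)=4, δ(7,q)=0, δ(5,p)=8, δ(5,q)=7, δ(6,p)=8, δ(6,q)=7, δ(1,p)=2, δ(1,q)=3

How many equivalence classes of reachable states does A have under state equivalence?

4

All states are reachable from the start state.
P0 = {2,4} | {0,1,3,5,6,7,8,9}.
Refine {0,1,3,5,6,7,8,9} on symbol p: members go to different blocks, giving {0,3,5,6,8,9} and {1,7}.
Split {0,3,5,6,8,9} by δ(·,q) → {0,3,9} and {5,6,8}.
No further refinement is possible. Final partition (4 blocks): {2,4} | {0,3,9} | {1,7} | {5,6,8}.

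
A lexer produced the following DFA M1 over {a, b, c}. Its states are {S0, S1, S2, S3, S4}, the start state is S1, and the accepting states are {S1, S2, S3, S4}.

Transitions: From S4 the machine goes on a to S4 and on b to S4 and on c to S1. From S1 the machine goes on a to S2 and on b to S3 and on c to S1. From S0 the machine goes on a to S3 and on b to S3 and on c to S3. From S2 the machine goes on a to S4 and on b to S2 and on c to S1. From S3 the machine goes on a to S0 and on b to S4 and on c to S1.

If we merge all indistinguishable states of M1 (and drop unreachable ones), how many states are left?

4

Every state is reachable, so we keep all 5.
Initial partition by acceptance: {S1,S2,S3,S4} | {S0}.
On input a, block {S1,S2,S3,S4} splits into {S1,S2,S4} and {S3}.
Split {S1,S2,S4} by δ(·,b) → {S2,S4} and {S1}.
No further refinement is possible. Final partition (4 blocks): {S2,S4} | {S0} | {S3} | {S1}.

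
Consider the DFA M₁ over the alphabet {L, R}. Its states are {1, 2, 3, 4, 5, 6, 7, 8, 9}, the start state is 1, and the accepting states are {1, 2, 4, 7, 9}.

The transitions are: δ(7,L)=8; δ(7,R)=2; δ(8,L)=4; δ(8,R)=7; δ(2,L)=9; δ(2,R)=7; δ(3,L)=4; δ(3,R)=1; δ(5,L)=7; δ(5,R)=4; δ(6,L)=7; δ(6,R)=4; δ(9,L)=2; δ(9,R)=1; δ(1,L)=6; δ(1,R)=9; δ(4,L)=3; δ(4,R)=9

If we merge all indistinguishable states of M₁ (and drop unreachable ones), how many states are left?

3

First remove the unreachable states {5}; 8 states remain.
P0 = {1,2,4,7,9} | {3,6,8}.
On input L, block {1,2,4,7,9} splits into {1,4,7} and {2,9}.
Stable partition: {1,4,7} | {3,6,8} | {2,9} — 3 equivalence classes.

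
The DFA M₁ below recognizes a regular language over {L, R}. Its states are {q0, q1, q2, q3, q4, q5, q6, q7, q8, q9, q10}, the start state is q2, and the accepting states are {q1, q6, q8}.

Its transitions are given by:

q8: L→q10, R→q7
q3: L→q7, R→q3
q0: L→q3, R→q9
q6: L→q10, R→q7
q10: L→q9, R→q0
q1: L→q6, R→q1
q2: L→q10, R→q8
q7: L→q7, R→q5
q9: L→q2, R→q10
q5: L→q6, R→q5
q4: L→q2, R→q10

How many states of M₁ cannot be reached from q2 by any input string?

2

Starting at q2 and following transitions, the reachable set is {q0, q2, q3, q5, q6, q7, q8, q9, q10}. That leaves q1, q4 unreachable — 2 in total.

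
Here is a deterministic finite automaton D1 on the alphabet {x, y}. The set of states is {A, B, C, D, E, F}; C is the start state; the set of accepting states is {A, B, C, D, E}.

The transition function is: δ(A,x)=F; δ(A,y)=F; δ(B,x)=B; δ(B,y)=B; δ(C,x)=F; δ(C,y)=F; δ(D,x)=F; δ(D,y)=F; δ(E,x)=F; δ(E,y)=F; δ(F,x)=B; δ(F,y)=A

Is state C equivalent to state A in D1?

States {D,E} cannot be reached from the start state, so discard them.
P0 = {A,B,C} | {F}.
Split {A,B,C} by δ(·,x) → {A,C} and {B}.
The partition is now stable with 3 blocks: {A,C} | {F} | {B}.
C and A lie in the same block of the stable partition, so they are equivalent — no string distinguishes them.

Yes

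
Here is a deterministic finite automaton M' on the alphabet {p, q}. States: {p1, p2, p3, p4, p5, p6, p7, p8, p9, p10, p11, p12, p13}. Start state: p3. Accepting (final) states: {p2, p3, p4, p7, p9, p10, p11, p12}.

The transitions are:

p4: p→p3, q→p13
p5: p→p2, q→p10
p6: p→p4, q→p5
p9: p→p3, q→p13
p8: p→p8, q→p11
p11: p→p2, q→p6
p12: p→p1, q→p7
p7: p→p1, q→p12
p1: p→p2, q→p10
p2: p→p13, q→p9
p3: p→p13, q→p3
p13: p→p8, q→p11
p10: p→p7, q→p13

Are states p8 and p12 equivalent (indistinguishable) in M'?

No

Start with accepting vs non-accepting: {p2,p3,p4,p7,p9,p10,p11,p12} | {p1,p5,p6,p8,p13}.
Refine {p2,p3,p4,p7,p9,p10,p11,p12} on symbol p: members go to different blocks, giving {p2,p3,p7,p12} and {p4,p9,p10,p11}.
Split {p2,p3,p7,p12} by δ(·,q) → {p3,p7,p12} and {p2}.
Split {p1,p5,p6,p8,p13} by δ(·,p) → {p1,p5} and {p8,p13} and {p6}.
On input p, block {p3,p7,p12} splits into {p7,p12} and {p3}.
On input p, block {p4,p9,p10,p11} splits into {p4,p9} and {p10} and {p11}.
No further refinement is possible. Final partition (9 blocks): {p7,p12} | {p1,p5} | {p4,p9} | {p2} | {p8,p13} | {p6} | {p3} | {p10} | {p11}.
p8 and p12 end up in different blocks, so they are distinguishable. For instance, the string 'ε' is accepted from only p12.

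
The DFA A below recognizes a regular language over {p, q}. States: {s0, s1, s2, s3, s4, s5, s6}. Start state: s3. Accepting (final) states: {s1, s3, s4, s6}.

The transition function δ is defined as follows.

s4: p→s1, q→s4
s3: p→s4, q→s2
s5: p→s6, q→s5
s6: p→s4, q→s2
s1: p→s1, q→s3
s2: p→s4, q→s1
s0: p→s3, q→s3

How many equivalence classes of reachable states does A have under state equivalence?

4

First remove the unreachable states {s0,s5,s6}; 4 states remain.
Initial partition by acceptance: {s1,s3,s4} | {s2}.
Split {s1,s3,s4} by δ(·,q) → {s1,s4} and {s3}.
Refine {s1,s4} on symbol q: members go to different blocks, giving {s1} and {s4}.
The partition is now stable with 4 blocks: {s1} | {s2} | {s3} | {s4}.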